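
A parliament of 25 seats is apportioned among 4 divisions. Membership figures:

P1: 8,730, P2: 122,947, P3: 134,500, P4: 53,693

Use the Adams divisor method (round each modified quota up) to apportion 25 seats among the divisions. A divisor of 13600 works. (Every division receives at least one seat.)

With modified divisor 13600: modified quotas P1 0.642, P2 9.040, P3 9.890, P4 3.948.
Rounding up: P1 1, P2 10, P3 10, P4 4 (total 25).

P1 1, P2 10, P3 10, P4 4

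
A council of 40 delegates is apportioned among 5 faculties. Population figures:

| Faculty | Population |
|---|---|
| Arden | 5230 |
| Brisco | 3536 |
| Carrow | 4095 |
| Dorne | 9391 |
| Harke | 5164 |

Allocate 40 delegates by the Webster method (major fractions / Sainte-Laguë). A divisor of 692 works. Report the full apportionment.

Arden=8, Brisco=5, Carrow=6, Dorne=14, Harke=7

With modified divisor 692: modified quotas Arden 7.558, Brisco 5.110, Carrow 5.918, Dorne 13.571, Harke 7.462.
Rounding to the nearest integer: Arden 8, Brisco 5, Carrow 6, Dorne 14, Harke 7 (total 40).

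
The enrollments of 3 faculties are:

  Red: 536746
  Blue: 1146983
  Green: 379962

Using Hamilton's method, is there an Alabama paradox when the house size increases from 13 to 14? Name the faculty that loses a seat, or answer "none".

At 13 seats: Red 3, Blue 7, Green 3.
At 14 seats: Red 4, Blue 8, Green 2.
Green drops from 3 to 2.

Green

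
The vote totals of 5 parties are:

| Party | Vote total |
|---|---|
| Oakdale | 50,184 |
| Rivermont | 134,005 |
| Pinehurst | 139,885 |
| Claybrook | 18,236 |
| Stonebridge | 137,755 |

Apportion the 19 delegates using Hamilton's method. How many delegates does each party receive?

Oakdale=2, Rivermont=5, Pinehurst=6, Claybrook=1, Stonebridge=5

Total 480065; standard divisor 480065/19 ≈ 25266.579.
Standard quotas: Oakdale 1.9862, Rivermont 5.3036, Pinehurst 5.5364, Claybrook 0.7217, Stonebridge 5.4521.
Lower quotas: Oakdale 1, Rivermont 5, Pinehurst 5, Claybrook 0, Stonebridge 5 (sum 16, leaving 3 seats).
Remainders in descending order: Oakdale 0.9862, Claybrook 0.7217, Pinehurst 0.5364, Stonebridge 0.4521, Rivermont 0.3036.
The surplus seats go to Oakdale, Claybrook, Pinehurst.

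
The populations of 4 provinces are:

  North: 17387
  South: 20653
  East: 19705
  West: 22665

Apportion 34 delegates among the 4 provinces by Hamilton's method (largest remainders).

North: 7, South: 9, East: 8, West: 10

Total 80410; standard divisor 80410/34 = 2365.
Standard quotas: North 7.3518, South 8.7328, East 8.3319, West 9.5835.
Lower quotas: North 7, South 8, East 8, West 9 (sum 32, leaving 2 seats).
Remainders in descending order: South 0.7328, West 0.5835, North 0.3518, East 0.3319.
Largest remainders: South, West receive the extra seats.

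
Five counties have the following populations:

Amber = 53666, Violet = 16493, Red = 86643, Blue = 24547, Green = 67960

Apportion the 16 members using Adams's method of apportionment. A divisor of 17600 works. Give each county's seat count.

Amber: 4; Violet: 1; Red: 5; Blue: 2; Green: 4

With modified divisor 17600: modified quotas Amber 3.049, Violet 0.937, Red 4.923, Blue 1.395, Green 3.861.
Rounding up: Amber 4, Violet 1, Red 5, Blue 2, Green 4 (total 16).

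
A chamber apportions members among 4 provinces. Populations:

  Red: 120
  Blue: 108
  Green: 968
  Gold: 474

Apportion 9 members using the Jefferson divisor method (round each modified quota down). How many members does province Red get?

0

Standard divisor 1670/9 ≈ 185.556; standard quotas: Red 0.647, Blue 0.582, Green 5.217, Gold 2.554.
Rounding down gives 0, 0, 5, 2 = 7 seats, so the divisor must be adjusted.
With modified divisor 150: modified quotas Red 0.800, Blue 0.720, Green 6.453, Gold 3.160.
Rounding down: Red 0, Blue 0, Green 6, Gold 3 (total 9).
Red receives 0.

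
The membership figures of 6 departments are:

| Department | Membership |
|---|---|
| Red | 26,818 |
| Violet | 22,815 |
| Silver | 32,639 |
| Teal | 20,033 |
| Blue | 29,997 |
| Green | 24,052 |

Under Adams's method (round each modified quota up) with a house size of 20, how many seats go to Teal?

3

Standard divisor 156354/20 ≈ 7817.7; standard quotas: Red 3.430, Violet 2.918, Silver 4.175, Teal 2.563, Blue 3.837, Green 3.077.
Rounding up gives 4, 3, 5, 3, 4, 4 = 23 seats, so the divisor must be adjusted.
With modified divisor 9500: modified quotas Red 2.823, Violet 2.402, Silver 3.436, Teal 2.109, Blue 3.158, Green 2.532.
Rounding up: Red 3, Violet 3, Silver 4, Teal 3, Blue 4, Green 3 (total 20).
Teal receives 3.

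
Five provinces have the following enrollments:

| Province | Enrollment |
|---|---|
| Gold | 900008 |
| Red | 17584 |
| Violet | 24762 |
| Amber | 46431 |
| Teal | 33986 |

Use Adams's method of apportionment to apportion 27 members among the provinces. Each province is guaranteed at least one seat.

Standard divisor 1022771/27 ≈ 37880.407; standard quotas: Gold 23.759, Red 0.464, Violet 0.654, Amber 1.226, Teal 0.897.
Rounding up gives 24, 1, 1, 2, 1 = 29 seats, so the divisor must be adjusted.
With modified divisor 41900: modified quotas Gold 21.480, Red 0.420, Violet 0.591, Amber 1.108, Teal 0.811.
Rounding up: Gold 22, Red 1, Violet 1, Amber 2, Teal 1 (total 27).

Gold=22, Red=1, Violet=1, Amber=2, Teal=1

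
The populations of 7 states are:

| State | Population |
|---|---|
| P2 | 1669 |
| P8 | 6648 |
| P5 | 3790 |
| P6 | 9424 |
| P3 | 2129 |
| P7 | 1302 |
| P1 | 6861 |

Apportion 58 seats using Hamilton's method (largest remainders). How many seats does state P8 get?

Standard divisor: 31823 ÷ 58 ≈ 548.672.
Standard quotas: P2 3.0419, P8 12.1165, P5 6.9076, P6 17.1760, P3 3.8803, P7 2.3730, P1 12.5047.
Lower quotas: P2 3, P8 12, P5 6, P6 17, P3 3, P7 2, P1 12 (sum 55, leaving 3 seats).
Remainders in descending order: P5 0.9076, P3 0.8803, P1 0.5047, P7 0.3730, P6 0.1760, P8 0.1165, P2 0.0419.
Largest remainders: P5, P3, P1 receive the extra seats.
P8 receives 12.

12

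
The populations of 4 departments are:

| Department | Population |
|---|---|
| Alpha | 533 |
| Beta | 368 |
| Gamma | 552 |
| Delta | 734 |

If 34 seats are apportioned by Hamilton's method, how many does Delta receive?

Total 2187; standard divisor 2187/34 ≈ 64.324.
Standard quotas: Alpha 8.286, Beta 5.721, Gamma 8.582, Delta 11.411.
Lower quotas: Alpha 8, Beta 5, Gamma 8, Delta 11 (sum 32, leaving 2 seats).
Remainders in descending order: Beta 0.721, Gamma 0.582, Delta 0.411, Alpha 0.286.
The surplus seats go to Beta, Gamma.
Delta receives 11.

11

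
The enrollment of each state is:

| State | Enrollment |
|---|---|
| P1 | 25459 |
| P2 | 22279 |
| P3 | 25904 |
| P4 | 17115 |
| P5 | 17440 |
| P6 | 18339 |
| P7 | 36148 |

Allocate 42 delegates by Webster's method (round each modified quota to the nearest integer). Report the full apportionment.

P1 7, P2 6, P3 7, P4 4, P5 4, P6 5, P7 9

Standard divisor 162684/42 ≈ 3873.429; standard quotas: P1 6.573, P2 5.752, P3 6.688, P4 4.419, P5 4.502, P6 4.735, P7 9.332.
Rounding to the nearest integer gives 7, 6, 7, 4, 5, 5, 9 = 43 seats, so the divisor must be adjusted.
With modified divisor 3900: modified quotas P1 6.528, P2 5.713, P3 6.642, P4 4.388, P5 4.472, P6 4.702, P7 9.269.
Rounding to the nearest integer: P1 7, P2 6, P3 7, P4 4, P5 4, P6 5, P7 9 (total 42).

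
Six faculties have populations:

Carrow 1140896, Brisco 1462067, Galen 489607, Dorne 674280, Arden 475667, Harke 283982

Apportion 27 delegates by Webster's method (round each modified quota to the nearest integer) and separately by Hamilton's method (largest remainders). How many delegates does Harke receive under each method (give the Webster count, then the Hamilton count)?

Webster: Carrow 7, Brisco 8, Galen 3, Dorne 4, Arden 3, Harke 2.
Hamilton: Carrow 7, Brisco 9, Galen 3, Dorne 4, Arden 3, Harke 1.
Harke gets 2 under Webster and 1 under Hamilton.

2 and 1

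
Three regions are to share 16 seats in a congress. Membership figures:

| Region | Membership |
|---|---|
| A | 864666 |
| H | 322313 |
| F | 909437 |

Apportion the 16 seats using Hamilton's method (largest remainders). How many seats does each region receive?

The standard divisor is 2096416/16 = 131026.
Standard quotas: A 6.5992, H 2.4599, F 6.9409.
Lower quotas: A 6, H 2, F 6 (sum 14, leaving 2 seats).
Remainders in descending order: F 0.9409, A 0.5992, H 0.4599.
The surplus seats go to F, A.

A 7; H 2; F 7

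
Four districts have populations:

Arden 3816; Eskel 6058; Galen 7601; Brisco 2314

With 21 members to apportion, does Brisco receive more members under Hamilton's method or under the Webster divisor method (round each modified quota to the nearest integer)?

Hamilton

Hamilton: Arden 4, Eskel 6, Galen 8, Brisco 3.
Webster: Arden 4, Eskel 7, Galen 8, Brisco 2.
Brisco gets 3 under Hamilton and 2 under Webster.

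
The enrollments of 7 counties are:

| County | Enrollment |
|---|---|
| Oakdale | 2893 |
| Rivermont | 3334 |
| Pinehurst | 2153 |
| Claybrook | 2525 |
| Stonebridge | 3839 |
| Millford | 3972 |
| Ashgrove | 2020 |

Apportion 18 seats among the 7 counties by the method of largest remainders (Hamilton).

Standard divisor: 20736 ÷ 18 = 1152.
Standard quotas: Oakdale 2.511, Rivermont 2.894, Pinehurst 1.869, Claybrook 2.192, Stonebridge 3.332, Millford 3.448, Ashgrove 1.753.
Lower quotas: Oakdale 2, Rivermont 2, Pinehurst 1, Claybrook 2, Stonebridge 3, Millford 3, Ashgrove 1 (sum 14, leaving 4 seats).
Remainders in descending order: Rivermont 0.894, Pinehurst 0.869, Ashgrove 0.753, Oakdale 0.511, Millford 0.448, Stonebridge 0.332, Claybrook 0.192.
Largest remainders: Rivermont, Pinehurst, Ashgrove, Oakdale receive the extra seats.

Oakdale 3, Rivermont 3, Pinehurst 2, Claybrook 2, Stonebridge 3, Millford 3, Ashgrove 2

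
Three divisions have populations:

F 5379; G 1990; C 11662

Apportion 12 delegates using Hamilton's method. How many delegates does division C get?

7

Standard divisor: 19031 ÷ 12 ≈ 1585.917.
Standard quotas: F 3.3917, G 1.2548, C 7.3535.
Lower quotas: F 3, G 1, C 7 (sum 11, leaving 1 seat).
Remainders in descending order: F 0.3917, C 0.3535, G 0.2548.
Largest remainder: F receives the extra seat.
C receives 7.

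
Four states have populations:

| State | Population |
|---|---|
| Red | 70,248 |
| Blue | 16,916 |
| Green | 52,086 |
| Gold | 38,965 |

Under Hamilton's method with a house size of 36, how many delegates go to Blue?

Total 178215; standard divisor 178215/36 ≈ 4950.417.
Standard quotas: Red 14.1903, Blue 3.4171, Green 10.5215, Gold 7.8711.
Lower quotas: Red 14, Blue 3, Green 10, Gold 7 (sum 34, leaving 2 seats).
Remainders in descending order: Gold 0.8711, Green 0.5215, Blue 0.4171, Red 0.1903.
The surplus seats go to Gold, Green.
Blue receives 3.

3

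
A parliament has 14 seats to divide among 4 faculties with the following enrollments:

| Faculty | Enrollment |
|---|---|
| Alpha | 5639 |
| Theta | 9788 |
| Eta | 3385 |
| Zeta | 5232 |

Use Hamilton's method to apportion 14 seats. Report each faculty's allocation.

Standard divisor: 24044 ÷ 14 ≈ 1717.429.
Standard quotas: Alpha 3.2834, Theta 5.6992, Eta 1.9710, Zeta 3.0464.
Lower quotas: Alpha 3, Theta 5, Eta 1, Zeta 3 (sum 12, leaving 2 seats).
Remainders in descending order: Eta 0.9710, Theta 0.6992, Alpha 0.2834, Zeta 0.0464.
The surplus seats go to Eta, Theta.

Alpha 3, Theta 6, Eta 2, Zeta 3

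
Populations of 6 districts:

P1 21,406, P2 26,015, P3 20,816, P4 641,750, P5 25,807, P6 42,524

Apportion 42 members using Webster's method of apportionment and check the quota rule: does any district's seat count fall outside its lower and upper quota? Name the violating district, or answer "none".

Standard quotas: P1 1.155, P2 1.404, P3 1.123, P4 34.630, P5 1.393, P6 2.295.
Webster allocation: P1 1, P2 1, P3 1, P4 36, P5 1, P6 2.
P4 has quota 34.630 (lower 34, upper 35) but receives 36 — outside the quota interval.

P4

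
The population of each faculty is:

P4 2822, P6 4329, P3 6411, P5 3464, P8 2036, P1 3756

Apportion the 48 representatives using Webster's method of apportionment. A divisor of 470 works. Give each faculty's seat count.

P4 6, P6 9, P3 14, P5 7, P8 4, P1 8

With modified divisor 470: modified quotas P4 6.004, P6 9.211, P3 13.640, P5 7.370, P8 4.332, P1 7.991.
Rounding to the nearest integer: P4 6, P6 9, P3 14, P5 7, P8 4, P1 8 (total 48).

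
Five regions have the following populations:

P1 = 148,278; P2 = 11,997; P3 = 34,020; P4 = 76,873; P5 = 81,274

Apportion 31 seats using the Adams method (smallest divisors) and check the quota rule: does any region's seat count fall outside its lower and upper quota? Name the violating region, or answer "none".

none

Standard quotas: P1 13.042, P2 1.055, P3 2.992, P4 6.762, P5 7.149.
Adams allocation: P1 13, P2 1, P3 3, P4 7, P5 7.
Every allocation lies between the lower and upper quota.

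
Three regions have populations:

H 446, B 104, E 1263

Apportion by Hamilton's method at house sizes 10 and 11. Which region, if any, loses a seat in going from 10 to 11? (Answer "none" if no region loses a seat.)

At 10 seats: H 2, B 1, E 7.
At 11 seats: H 3, B 0, E 8.
B drops from 1 to 0.

B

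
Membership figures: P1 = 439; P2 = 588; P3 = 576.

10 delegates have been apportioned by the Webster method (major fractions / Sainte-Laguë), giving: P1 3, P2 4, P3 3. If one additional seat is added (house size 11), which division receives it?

Priority for the next seat is population ÷ (current seats + 0.5).
Priorities: P1 125.429, P2 130.667, P3 164.571.
Highest priority: P3.

P3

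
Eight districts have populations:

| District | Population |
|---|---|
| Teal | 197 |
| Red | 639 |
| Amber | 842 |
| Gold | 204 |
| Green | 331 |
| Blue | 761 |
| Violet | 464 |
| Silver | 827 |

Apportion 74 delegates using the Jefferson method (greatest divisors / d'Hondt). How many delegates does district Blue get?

Standard divisor 4265/74 ≈ 57.635; standard quotas: Teal 3.418, Red 11.087, Amber 14.609, Gold 3.540, Green 5.743, Blue 13.204, Violet 8.051, Silver 14.349.
Rounding down gives 3, 11, 14, 3, 5, 13, 8, 14 = 71 seats, so the divisor must be adjusted.
With modified divisor 54.7: modified quotas Teal 3.601, Red 11.682, Amber 15.393, Gold 3.729, Green 6.051, Blue 13.912, Violet 8.483, Silver 15.119.
Rounding down: Teal 3, Red 11, Amber 15, Gold 3, Green 6, Blue 13, Violet 8, Silver 15 (total 74).
Blue receives 13.

13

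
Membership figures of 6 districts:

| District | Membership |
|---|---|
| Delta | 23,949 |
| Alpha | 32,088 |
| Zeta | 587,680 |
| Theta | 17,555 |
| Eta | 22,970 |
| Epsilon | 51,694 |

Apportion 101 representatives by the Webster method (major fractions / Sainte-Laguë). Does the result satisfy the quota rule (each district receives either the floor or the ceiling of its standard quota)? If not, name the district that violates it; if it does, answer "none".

Zeta

Standard quotas: Delta 3.287, Alpha 4.404, Zeta 80.653, Theta 2.409, Eta 3.152, Epsilon 7.094.
Webster allocation: Delta 3, Alpha 4, Zeta 82, Theta 2, Eta 3, Epsilon 7.
Zeta has quota 80.653 (lower 80, upper 81) but receives 82 — outside the quota interval.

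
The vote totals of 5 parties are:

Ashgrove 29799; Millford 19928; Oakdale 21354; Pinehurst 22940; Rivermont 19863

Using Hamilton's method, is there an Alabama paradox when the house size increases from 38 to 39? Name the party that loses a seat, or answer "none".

At 38 seats: Ashgrove 10, Millford 7, Oakdale 7, Pinehurst 8, Rivermont 6.
At 39 seats: Ashgrove 10, Millford 7, Oakdale 7, Pinehurst 8, Rivermont 7.
No party's allocation decreased.

none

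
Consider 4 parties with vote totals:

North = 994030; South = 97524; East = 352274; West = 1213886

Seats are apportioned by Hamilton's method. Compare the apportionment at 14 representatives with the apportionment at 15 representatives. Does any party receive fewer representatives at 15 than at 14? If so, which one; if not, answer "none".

At 14 seats: North 5, South 1, East 2, West 6.
At 15 seats: North 6, South 0, East 2, West 7.
South drops from 1 to 0.

South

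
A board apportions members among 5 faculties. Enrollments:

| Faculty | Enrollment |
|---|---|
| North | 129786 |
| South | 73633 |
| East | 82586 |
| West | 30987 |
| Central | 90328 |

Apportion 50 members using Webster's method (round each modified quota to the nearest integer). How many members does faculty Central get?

11

Standard divisor 407320/50 ≈ 8146.4; standard quotas: North 15.932, South 9.039, East 10.138, West 3.804, Central 11.088.
Rounding to the nearest integer gives North 16, South 9, East 10, West 4, Central 11 — total 50, matching the house size, so no adjustment is needed.
Central receives 11.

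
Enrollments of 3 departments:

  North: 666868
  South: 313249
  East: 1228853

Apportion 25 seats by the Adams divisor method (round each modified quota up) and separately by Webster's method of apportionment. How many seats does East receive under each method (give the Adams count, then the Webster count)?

13 and 14

Adams: North 8, South 4, East 13.
Webster: North 7, South 4, East 14.
East gets 13 under Adams and 14 under Webster.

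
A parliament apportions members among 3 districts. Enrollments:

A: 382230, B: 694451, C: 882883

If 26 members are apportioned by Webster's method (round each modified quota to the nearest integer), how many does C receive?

Standard divisor 1959564/26 ≈ 75367.846; standard quotas: A 5.072, B 9.214, C 11.714.
Rounding to the nearest integer gives A 5, B 9, C 12 — total 26, matching the house size, so no adjustment is needed.
C receives 12.

12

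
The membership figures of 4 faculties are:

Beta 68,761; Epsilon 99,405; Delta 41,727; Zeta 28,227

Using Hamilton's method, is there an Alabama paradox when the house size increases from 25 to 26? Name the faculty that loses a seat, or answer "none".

At 25 seats: Beta 7, Epsilon 11, Delta 4, Zeta 3.
At 26 seats: Beta 7, Epsilon 11, Delta 5, Zeta 3.
No faculty's allocation decreased.

none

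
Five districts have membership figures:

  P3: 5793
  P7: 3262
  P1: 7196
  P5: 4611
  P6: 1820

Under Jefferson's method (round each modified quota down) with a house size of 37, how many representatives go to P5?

Standard divisor 22682/37 ≈ 613.027; standard quotas: P3 9.450, P7 5.321, P1 11.738, P5 7.522, P6 2.969.
Rounding down gives 9, 5, 11, 7, 2 = 34 seats, so the divisor must be adjusted.
With modified divisor 578: modified quotas P3 10.022, P7 5.644, P1 12.450, P5 7.978, P6 3.149.
Rounding down: P3 10, P7 5, P1 12, P5 7, P6 3 (total 37).
P5 receives 7.

7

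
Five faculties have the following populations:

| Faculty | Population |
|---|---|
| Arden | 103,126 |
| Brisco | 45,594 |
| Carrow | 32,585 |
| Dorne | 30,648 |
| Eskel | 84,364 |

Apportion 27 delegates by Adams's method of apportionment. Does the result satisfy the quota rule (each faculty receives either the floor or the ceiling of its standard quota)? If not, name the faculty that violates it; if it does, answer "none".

Standard quotas: Arden 9.397, Brisco 4.154, Carrow 2.969, Dorne 2.793, Eskel 7.687.
Adams allocation: Arden 9, Brisco 4, Carrow 3, Dorne 3, Eskel 8.
Every allocation lies between the lower and upper quota.

none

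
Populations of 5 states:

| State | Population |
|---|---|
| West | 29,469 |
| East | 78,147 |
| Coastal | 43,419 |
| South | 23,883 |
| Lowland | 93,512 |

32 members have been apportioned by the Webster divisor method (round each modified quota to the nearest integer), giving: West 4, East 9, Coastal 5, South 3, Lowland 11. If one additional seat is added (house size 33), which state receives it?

Priority for the next seat is population ÷ (current seats + 0.5).
Priorities: West 6548.667, East 8226.000, Coastal 7894.364, South 6823.714, Lowland 8131.478.
Highest priority: East.

East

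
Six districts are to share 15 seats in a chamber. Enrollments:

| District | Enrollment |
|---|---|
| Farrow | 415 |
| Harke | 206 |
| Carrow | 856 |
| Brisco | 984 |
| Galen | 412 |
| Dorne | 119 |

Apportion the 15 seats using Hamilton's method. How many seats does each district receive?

The standard divisor is 2992/15 ≈ 199.467.
Standard quotas: Farrow 2.081, Harke 1.033, Carrow 4.291, Brisco 4.933, Galen 2.066, Dorne 0.597.
Lower quotas: Farrow 2, Harke 1, Carrow 4, Brisco 4, Galen 2, Dorne 0 (sum 13, leaving 2 seats).
Remainders in descending order: Brisco 0.933, Dorne 0.597, Carrow 0.291, Farrow 0.081, Galen 0.066, Harke 0.033.
Largest remainders: Brisco, Dorne receive the extra seats.

Farrow 2, Harke 1, Carrow 4, Brisco 5, Galen 2, Dorne 1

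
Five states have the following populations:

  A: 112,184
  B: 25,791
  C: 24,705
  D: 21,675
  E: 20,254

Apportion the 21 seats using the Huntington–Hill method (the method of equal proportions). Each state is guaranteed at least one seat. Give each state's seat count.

With divisor 9925: modified quotas A 11.303, B 2.599, C 2.489, D 2.184, E 2.041.
Geometric-mean thresholds: A √(11·12)=11.489, B √(2·3)=2.449, C √(2·3)=2.449, D √(2·3)=2.449, E √(2·3)=2.449.
Each quota rounded against its threshold gives A 11, B 3, C 3, D 2, E 2 (total 21).

A 11, B 3, C 3, D 2, E 2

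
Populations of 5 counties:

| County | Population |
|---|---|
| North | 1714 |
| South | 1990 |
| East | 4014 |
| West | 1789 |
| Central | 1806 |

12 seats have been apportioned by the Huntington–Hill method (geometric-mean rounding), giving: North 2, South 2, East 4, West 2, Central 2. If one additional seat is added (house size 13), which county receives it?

Priority for the next seat is population ÷ (√(s·(s+1))).
Priorities: North 699.738, South 812.414, East 897.558, West 730.356, Central 737.296.
Highest priority: East.

East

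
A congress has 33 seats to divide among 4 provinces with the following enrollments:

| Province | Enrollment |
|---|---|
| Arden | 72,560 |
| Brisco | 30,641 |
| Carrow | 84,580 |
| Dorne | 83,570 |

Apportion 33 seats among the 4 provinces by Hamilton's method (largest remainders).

Total 271351; standard divisor 271351/33 ≈ 8222.758.
Standard quotas: Arden 8.8243, Brisco 3.7264, Carrow 10.2861, Dorne 10.1633.
Lower quotas: Arden 8, Brisco 3, Carrow 10, Dorne 10 (sum 31, leaving 2 seats).
Remainders in descending order: Arden 0.8243, Brisco 0.7264, Carrow 0.2861, Dorne 0.1633.
The surplus seats go to Arden, Brisco.

Arden 9, Brisco 4, Carrow 10, Dorne 10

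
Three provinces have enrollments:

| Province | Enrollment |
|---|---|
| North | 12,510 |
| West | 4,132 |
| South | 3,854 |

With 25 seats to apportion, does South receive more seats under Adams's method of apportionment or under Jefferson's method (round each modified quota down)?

Adams: North 15, West 5, South 5.
Jefferson: North 16, West 5, South 4.
South gets 5 under Adams and 4 under Jefferson.

Adams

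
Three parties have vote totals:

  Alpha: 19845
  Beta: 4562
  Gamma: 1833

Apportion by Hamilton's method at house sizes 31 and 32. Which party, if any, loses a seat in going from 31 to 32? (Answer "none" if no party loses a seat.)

At 31 seats: Alpha 24, Beta 5, Gamma 2.
At 32 seats: Alpha 24, Beta 6, Gamma 2.
No party's allocation decreased.

none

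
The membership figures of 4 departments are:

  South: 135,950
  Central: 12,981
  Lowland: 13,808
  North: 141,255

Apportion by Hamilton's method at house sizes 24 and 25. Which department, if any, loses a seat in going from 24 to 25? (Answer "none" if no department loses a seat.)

none

At 24 seats: South 11, Central 1, Lowland 1, North 11.
At 25 seats: South 11, Central 1, Lowland 1, North 12.
No department's allocation decreased.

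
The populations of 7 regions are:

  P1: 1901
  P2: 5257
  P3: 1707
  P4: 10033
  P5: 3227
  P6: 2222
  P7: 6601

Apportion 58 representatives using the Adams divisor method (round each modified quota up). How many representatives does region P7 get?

12

Standard divisor 30948/58 ≈ 533.586; standard quotas: P1 3.563, P2 9.852, P3 3.199, P4 18.803, P5 6.048, P6 4.164, P7 12.371.
Rounding up gives 4, 10, 4, 19, 7, 5, 13 = 62 seats, so the divisor must be adjusted.
With modified divisor 560: modified quotas P1 3.395, P2 9.387, P3 3.048, P4 17.916, P5 5.763, P6 3.968, P7 11.787.
Rounding up: P1 4, P2 10, P3 4, P4 18, P5 6, P6 4, P7 12 (total 58).
P7 receives 12.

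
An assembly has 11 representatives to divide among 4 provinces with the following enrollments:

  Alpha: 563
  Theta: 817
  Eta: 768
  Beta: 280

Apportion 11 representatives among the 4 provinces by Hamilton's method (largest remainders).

Standard divisor: 2428 ÷ 11 ≈ 220.727.
Standard quotas: Alpha 2.551, Theta 3.701, Eta 3.479, Beta 1.269.
Lower quotas: Alpha 2, Theta 3, Eta 3, Beta 1 (sum 9, leaving 2 seats).
Remainders in descending order: Theta 0.701, Alpha 0.551, Eta 0.479, Beta 0.269.
Largest remainders: Theta, Alpha receive the extra seats.

Alpha 3; Theta 4; Eta 3; Beta 1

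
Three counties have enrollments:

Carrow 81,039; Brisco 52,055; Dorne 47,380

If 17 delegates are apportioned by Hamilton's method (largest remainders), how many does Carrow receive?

Standard divisor: 180474 ÷ 17 ≈ 10616.118.
Standard quotas: Carrow 7.6336, Brisco 4.9034, Dorne 4.4630.
Lower quotas: Carrow 7, Brisco 4, Dorne 4 (sum 15, leaving 2 seats).
Remainders in descending order: Brisco 0.9034, Carrow 0.6336, Dorne 0.4630.
Largest remainders: Brisco, Carrow receive the extra seats.
Carrow receives 8.

8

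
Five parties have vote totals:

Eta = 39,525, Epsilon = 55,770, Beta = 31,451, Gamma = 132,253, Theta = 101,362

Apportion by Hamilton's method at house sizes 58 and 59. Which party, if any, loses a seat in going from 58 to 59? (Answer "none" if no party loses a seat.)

At 58 seats: Eta 7, Epsilon 9, Beta 5, Gamma 21, Theta 16.
At 59 seats: Eta 6, Epsilon 9, Beta 5, Gamma 22, Theta 17.
Eta drops from 7 to 6.

Eta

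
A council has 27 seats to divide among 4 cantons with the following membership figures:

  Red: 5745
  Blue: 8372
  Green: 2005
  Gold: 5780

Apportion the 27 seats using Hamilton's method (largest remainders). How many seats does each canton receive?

The standard divisor is 21902/27 ≈ 811.185.
Standard quotas: Red 7.0822, Blue 10.3207, Green 2.4717, Gold 7.1254.
Lower quotas: Red 7, Blue 10, Green 2, Gold 7 (sum 26, leaving 1 seat).
Remainders in descending order: Green 0.4717, Blue 0.3207, Gold 0.1254, Red 0.0822.
The surplus seat goes to Green.

Red=7; Blue=10; Green=3; Gold=7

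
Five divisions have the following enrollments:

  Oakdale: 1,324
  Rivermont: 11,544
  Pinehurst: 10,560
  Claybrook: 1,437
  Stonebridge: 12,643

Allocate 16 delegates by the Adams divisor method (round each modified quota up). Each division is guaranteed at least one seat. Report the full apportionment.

Standard divisor 37508/16 ≈ 2344.25; standard quotas: Oakdale 0.565, Rivermont 4.924, Pinehurst 4.505, Claybrook 0.613, Stonebridge 5.393.
Rounding up gives 1, 5, 5, 1, 6 = 18 seats, so the divisor must be adjusted.
With modified divisor 2800: modified quotas Oakdale 0.473, Rivermont 4.123, Pinehurst 3.771, Claybrook 0.513, Stonebridge 4.515.
Rounding up: Oakdale 1, Rivermont 5, Pinehurst 4, Claybrook 1, Stonebridge 5 (total 16).

Oakdale=1, Rivermont=5, Pinehurst=4, Claybrook=1, Stonebridge=5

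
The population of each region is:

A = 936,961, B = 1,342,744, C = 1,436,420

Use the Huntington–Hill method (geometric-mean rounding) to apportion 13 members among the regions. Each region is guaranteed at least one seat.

With divisor 285362: modified quotas A 3.283, B 4.705, C 5.034.
Geometric-mean thresholds: A √(3·4)=3.464, B √(4·5)=4.472, C √(5·6)=5.477.
Each quota rounded against its threshold gives A 3, B 5, C 5 (total 13).

A 3; B 5; C 5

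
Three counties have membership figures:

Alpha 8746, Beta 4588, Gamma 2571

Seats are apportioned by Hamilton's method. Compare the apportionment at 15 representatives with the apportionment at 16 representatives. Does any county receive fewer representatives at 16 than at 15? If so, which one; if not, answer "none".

Gamma

At 15 seats: Alpha 8, Beta 4, Gamma 3.
At 16 seats: Alpha 9, Beta 5, Gamma 2.
Gamma drops from 3 to 2.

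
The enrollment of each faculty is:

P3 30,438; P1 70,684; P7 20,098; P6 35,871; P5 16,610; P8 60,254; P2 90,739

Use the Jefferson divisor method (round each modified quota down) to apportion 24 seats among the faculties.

Standard divisor 324694/24 ≈ 13528.917; standard quotas: P3 2.250, P1 5.225, P7 1.486, P6 2.651, P5 1.228, P8 4.454, P2 6.707.
Rounding down gives 2, 5, 1, 2, 1, 4, 6 = 21 seats, so the divisor must be adjusted.
With modified divisor 11870: modified quotas P3 2.564, P1 5.955, P7 1.693, P6 3.022, P5 1.399, P8 5.076, P2 7.644.
Rounding down: P3 2, P1 5, P7 1, P6 3, P5 1, P8 5, P2 7 (total 24).

P3: 2; P1: 5; P7: 1; P6: 3; P5: 1; P8: 5; P2: 7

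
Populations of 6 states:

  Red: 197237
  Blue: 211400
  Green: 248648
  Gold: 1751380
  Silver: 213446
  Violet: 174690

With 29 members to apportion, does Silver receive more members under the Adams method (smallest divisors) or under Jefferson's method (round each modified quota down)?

Adams: Red 2, Blue 2, Green 3, Gold 17, Silver 3, Violet 2.
Jefferson: Red 2, Blue 2, Green 2, Gold 20, Silver 2, Violet 1.
Silver gets 3 under Adams and 2 under Jefferson.

Adams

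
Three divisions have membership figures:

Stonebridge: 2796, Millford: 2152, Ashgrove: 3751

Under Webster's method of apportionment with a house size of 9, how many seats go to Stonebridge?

Standard divisor 8699/9 ≈ 966.556; standard quotas: Stonebridge 2.893, Millford 2.226, Ashgrove 3.881.
Rounding to the nearest integer gives Stonebridge 3, Millford 2, Ashgrove 4 — total 9, matching the house size, so no adjustment is needed.
Stonebridge receives 3.

3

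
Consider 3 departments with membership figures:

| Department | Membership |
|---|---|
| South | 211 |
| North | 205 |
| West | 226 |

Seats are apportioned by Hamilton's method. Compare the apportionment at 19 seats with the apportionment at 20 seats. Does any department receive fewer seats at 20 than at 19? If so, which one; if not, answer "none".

none

At 19 seats: South 6, North 6, West 7.
At 20 seats: South 7, North 6, West 7.
No department's allocation decreased.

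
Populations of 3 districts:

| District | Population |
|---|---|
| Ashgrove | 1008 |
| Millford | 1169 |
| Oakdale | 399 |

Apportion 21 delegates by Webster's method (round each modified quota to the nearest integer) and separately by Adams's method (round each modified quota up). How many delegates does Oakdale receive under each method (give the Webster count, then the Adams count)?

Webster: Ashgrove 8, Millford 10, Oakdale 3.
Adams: Ashgrove 8, Millford 9, Oakdale 4.
Oakdale gets 3 under Webster and 4 under Adams.

3 and 4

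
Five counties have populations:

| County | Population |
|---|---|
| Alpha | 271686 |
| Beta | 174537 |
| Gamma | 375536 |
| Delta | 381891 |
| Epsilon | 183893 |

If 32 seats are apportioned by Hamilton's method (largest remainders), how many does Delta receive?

9

The standard divisor is 1387543/32 ≈ 43360.719.
Standard quotas: Alpha 6.2657, Beta 4.0252, Gamma 8.6607, Delta 8.8073, Epsilon 4.2410.
Lower quotas: Alpha 6, Beta 4, Gamma 8, Delta 8, Epsilon 4 (sum 30, leaving 2 seats).
Remainders in descending order: Delta 0.8073, Gamma 0.6607, Alpha 0.2657, Epsilon 0.2410, Beta 0.0252.
Largest remainders: Delta, Gamma receive the extra seats.
Delta receives 9.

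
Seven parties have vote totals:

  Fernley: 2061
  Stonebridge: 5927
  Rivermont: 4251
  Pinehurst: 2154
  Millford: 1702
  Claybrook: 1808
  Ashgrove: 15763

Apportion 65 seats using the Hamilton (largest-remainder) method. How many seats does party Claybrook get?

4

The standard divisor is 33666/65 ≈ 517.938.
Standard quotas: Fernley 3.9792, Stonebridge 11.4434, Rivermont 8.2075, Pinehurst 4.1588, Millford 3.2861, Claybrook 3.4908, Ashgrove 30.4341.
Lower quotas: Fernley 3, Stonebridge 11, Rivermont 8, Pinehurst 4, Millford 3, Claybrook 3, Ashgrove 30 (sum 62, leaving 3 seats).
Remainders in descending order: Fernley 0.9792, Claybrook 0.4908, Stonebridge 0.4434, Ashgrove 0.4341, Millford 0.2861, Rivermont 0.2075, Pinehurst 0.1588.
The surplus seats go to Fernley, Claybrook, Stonebridge.
Claybrook receives 4.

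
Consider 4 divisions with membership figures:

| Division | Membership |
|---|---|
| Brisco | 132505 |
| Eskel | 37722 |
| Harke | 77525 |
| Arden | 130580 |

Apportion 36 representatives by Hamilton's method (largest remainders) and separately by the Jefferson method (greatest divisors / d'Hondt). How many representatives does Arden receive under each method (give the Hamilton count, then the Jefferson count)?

12 and 13

Hamilton: Brisco 13, Eskel 4, Harke 7, Arden 12.
Jefferson: Brisco 13, Eskel 3, Harke 7, Arden 13.
Arden gets 12 under Hamilton and 13 under Jefferson.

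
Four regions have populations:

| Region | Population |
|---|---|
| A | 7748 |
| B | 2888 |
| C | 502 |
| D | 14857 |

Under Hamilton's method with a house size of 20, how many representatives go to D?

12

Standard divisor: 25995 ÷ 20 ≈ 1299.75.
Standard quotas: A 5.9611, B 2.2220, C 0.3862, D 11.4307.
Lower quotas: A 5, B 2, C 0, D 11 (sum 18, leaving 2 seats).
Remainders in descending order: A 0.9611, D 0.4307, C 0.3862, B 0.2220.
Largest remainders: A, D receive the extra seats.
D receives 12.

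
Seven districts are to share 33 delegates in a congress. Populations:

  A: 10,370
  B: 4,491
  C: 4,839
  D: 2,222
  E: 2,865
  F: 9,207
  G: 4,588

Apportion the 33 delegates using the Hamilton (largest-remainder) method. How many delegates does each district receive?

A=9, B=4, C=4, D=2, E=2, F=8, G=4

Standard divisor: 38582 ÷ 33 ≈ 1169.152.
Standard quotas: A 8.8697, B 3.8412, C 4.1389, D 1.9005, E 2.4505, F 7.8749, G 3.9242.
Lower quotas: A 8, B 3, C 4, D 1, E 2, F 7, G 3 (sum 28, leaving 5 seats).
Remainders in descending order: G 0.9242, D 0.9005, F 0.8749, A 0.8697, B 0.8412, E 0.4505, C 0.1389.
Largest remainders: G, D, F, A, B receive the extra seats.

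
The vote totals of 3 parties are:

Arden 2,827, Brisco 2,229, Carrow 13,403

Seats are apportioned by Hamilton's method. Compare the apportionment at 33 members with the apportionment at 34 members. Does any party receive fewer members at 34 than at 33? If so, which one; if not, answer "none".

none

At 33 seats: Arden 5, Brisco 4, Carrow 24.
At 34 seats: Arden 5, Brisco 4, Carrow 25.
No party's allocation decreased.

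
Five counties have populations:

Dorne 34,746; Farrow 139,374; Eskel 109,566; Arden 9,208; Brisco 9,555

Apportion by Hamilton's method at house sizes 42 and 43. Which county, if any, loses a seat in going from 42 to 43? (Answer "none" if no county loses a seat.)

none

At 42 seats: Dorne 5, Farrow 20, Eskel 15, Arden 1, Brisco 1.
At 43 seats: Dorne 5, Farrow 20, Eskel 16, Arden 1, Brisco 1.
No county's allocation decreased.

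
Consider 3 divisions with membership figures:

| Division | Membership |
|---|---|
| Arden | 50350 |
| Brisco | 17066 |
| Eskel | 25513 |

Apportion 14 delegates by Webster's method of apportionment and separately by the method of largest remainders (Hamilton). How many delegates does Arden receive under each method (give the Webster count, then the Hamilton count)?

7 and 8

Webster: Arden 7, Brisco 3, Eskel 4.
Hamilton: Arden 8, Brisco 2, Eskel 4.
Arden gets 7 under Webster and 8 under Hamilton.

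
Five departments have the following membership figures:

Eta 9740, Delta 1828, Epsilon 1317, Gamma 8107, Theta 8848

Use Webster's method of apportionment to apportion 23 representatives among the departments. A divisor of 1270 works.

Eta 8, Delta 1, Epsilon 1, Gamma 6, Theta 7

With modified divisor 1270: modified quotas Eta 7.669, Delta 1.439, Epsilon 1.037, Gamma 6.383, Theta 6.967.
Rounding to the nearest integer: Eta 8, Delta 1, Epsilon 1, Gamma 6, Theta 7 (total 23).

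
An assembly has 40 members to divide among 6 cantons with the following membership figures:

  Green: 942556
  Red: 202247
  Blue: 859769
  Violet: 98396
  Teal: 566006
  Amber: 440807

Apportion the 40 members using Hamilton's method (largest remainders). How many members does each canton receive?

The standard divisor is 3109781/40 ≈ 77744.525.
Standard quotas: Green 12.1238, Red 2.6014, Blue 11.0589, Violet 1.2656, Teal 7.2803, Amber 5.6699.
Lower quotas: Green 12, Red 2, Blue 11, Violet 1, Teal 7, Amber 5 (sum 38, leaving 2 seats).
Remainders in descending order: Amber 0.6699, Red 0.6014, Teal 0.2803, Violet 0.2656, Green 0.1238, Blue 0.0589.
Largest remainders: Amber, Red receive the extra seats.

Green: 12, Red: 3, Blue: 11, Violet: 1, Teal: 7, Amber: 6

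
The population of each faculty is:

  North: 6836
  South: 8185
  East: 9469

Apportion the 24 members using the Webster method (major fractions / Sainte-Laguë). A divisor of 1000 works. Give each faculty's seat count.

North 7, South 8, East 9

With modified divisor 1000: modified quotas North 6.836, South 8.185, East 9.469.
Rounding to the nearest integer: North 7, South 8, East 9 (total 24).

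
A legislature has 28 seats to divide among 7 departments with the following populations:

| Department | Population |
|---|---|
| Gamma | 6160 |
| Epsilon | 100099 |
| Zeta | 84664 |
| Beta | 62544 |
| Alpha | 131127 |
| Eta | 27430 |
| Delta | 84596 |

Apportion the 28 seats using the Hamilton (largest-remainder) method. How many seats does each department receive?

Standard divisor: 496620 ÷ 28 ≈ 17736.429.
Standard quotas: Gamma 0.3473, Epsilon 5.6437, Zeta 4.7735, Beta 3.5263, Alpha 7.3931, Eta 1.5465, Delta 4.7696.
Lower quotas: Gamma 0, Epsilon 5, Zeta 4, Beta 3, Alpha 7, Eta 1, Delta 4 (sum 24, leaving 4 seats).
Remainders in descending order: Zeta 0.7735, Delta 0.7696, Epsilon 0.6437, Eta 0.5465, Beta 0.5263, Alpha 0.3931, Gamma 0.3473.
The surplus seats go to Zeta, Delta, Epsilon, Eta.

Gamma 0, Epsilon 6, Zeta 5, Beta 3, Alpha 7, Eta 2, Delta 5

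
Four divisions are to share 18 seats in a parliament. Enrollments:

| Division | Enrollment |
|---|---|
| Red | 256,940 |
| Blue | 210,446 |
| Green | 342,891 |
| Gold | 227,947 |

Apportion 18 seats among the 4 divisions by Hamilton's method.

The standard divisor is 1038224/18 ≈ 57679.111.
Standard quotas: Red 4.4546, Blue 3.6486, Green 5.9448, Gold 3.9520.
Lower quotas: Red 4, Blue 3, Green 5, Gold 3 (sum 15, leaving 3 seats).
Remainders in descending order: Gold 0.9520, Green 0.9448, Blue 0.6486, Red 0.4546.
The surplus seats go to Gold, Green, Blue.

Red: 4, Blue: 4, Green: 6, Gold: 4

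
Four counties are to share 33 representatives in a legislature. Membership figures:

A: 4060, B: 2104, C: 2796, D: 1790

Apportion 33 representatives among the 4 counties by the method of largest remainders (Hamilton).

A 12; B 6; C 9; D 6

Standard divisor: 10750 ÷ 33 ≈ 325.758.
Standard quotas: A 12.463, B 6.459, C 8.583, D 5.495.
Lower quotas: A 12, B 6, C 8, D 5 (sum 31, leaving 2 seats).
Remainders in descending order: C 0.583, D 0.495, A 0.463, B 0.459.
Largest remainders: C, D receive the extra seats.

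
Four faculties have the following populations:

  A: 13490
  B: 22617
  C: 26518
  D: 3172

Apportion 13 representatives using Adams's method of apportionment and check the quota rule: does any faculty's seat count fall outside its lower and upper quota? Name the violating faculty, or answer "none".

Standard quotas: A 2.665, B 4.469, C 5.239, D 0.627.
Adams allocation: A 3, B 4, C 5, D 1.
Every allocation lies between the lower and upper quota.

none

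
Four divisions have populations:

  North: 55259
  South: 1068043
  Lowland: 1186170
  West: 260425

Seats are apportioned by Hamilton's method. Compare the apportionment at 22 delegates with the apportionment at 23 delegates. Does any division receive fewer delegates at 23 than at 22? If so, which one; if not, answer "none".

At 22 seats: North 1, South 9, Lowland 10, West 2.
At 23 seats: North 0, South 10, Lowland 11, West 2.
North drops from 1 to 0.

North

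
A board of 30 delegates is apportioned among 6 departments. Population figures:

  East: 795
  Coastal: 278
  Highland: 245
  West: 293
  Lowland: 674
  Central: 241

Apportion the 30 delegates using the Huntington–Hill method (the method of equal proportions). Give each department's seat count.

East 9, Coastal 3, Highland 3, West 4, Lowland 8, Central 3

With divisor 84: modified quotas East 9.464, Coastal 3.310, Highland 2.917, West 3.488, Lowland 8.024, Central 2.869.
Geometric-mean thresholds: East √(9·10)=9.487, Coastal √(3·4)=3.464, Highland √(2·3)=2.449, West √(3·4)=3.464, Lowland √(8·9)=8.485, Central √(2·3)=2.449.
Each quota rounded against its threshold gives East 9, Coastal 3, Highland 3, West 4, Lowland 8, Central 3 (total 30).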